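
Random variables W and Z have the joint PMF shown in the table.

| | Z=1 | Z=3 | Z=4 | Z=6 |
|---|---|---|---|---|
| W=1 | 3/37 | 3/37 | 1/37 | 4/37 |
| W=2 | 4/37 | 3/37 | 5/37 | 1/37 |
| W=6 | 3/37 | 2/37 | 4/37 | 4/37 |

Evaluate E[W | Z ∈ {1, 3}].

25/9

P(Z ∈ {1, 3}) = 18/37.
Σ W·P over the event = 1·(3/37) + 1·(3/37) + 2·(4/37) + 2·(3/37) + 6·(3/37) + 6·(2/37) = 50/37.
E[W | Z ∈ {1, 3}] = (50/37) / (18/37) = 25/9.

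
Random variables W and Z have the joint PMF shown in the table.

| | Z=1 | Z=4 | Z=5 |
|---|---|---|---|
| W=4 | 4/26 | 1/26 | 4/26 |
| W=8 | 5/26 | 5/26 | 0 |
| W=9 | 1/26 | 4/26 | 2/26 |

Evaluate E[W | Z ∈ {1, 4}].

P(Z ∈ {1, 4}) = 10/13.
Σ W·P over the event = 4·(4/26) + 4·(1/26) + 8·(5/26) + 8·(5/26) + 9·(1/26) + 9·(4/26) = 145/26.
E[W | Z ∈ {1, 4}] = (145/26) / (10/13) = 29/4.

29/4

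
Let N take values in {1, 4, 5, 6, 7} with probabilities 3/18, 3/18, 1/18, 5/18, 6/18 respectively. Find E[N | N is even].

21/4

P(N is even) = 4/9.
Σ over the event: 4·1/6 + 6·5/18 = 7/3.
E[N | N is even] = (7/3) / (4/9) = 21/4.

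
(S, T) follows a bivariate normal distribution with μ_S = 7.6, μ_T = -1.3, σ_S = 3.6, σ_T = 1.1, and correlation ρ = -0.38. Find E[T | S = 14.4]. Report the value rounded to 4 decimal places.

The regression of T on S has slope ρ·σ_T/σ_S and passes through (μ_S, μ_T).
E[T | S=14.4] = -1.3 + (-0.38)·(1.1/3.6)·(14.4 − (7.6)) = -1.3 + (-0.116111)·(6.8) = -2.0896.

-2.0896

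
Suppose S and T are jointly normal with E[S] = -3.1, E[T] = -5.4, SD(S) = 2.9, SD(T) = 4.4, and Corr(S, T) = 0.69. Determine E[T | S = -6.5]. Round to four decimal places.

The regression of T on S has slope ρ·σ_T/σ_S and passes through (μ_S, μ_T).
E[T | S=-6.5] = -5.4 + (0.69)·(4.4/2.9)·(-6.5 − (-3.1)) = -5.4 + (1.046897)·(-3.4) = -8.9594.

-8.9594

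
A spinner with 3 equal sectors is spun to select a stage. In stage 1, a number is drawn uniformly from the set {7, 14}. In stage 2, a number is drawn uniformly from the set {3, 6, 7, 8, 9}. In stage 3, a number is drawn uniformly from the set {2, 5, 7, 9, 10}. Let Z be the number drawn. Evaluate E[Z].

E[Z | stage 1] = (7+14)/2 = 21/2.
E[Z | stage 2] = (3+6+7+8+9)/5 = 33/5.
E[Z | stage 3] = (2+5+7+9+10)/5 = 33/5.
By the law of total expectation,
E[Z] = (1/3)·(21/2) + (1/3)·(33/5) + (1/3)·(33/5) = 79/10.

79/10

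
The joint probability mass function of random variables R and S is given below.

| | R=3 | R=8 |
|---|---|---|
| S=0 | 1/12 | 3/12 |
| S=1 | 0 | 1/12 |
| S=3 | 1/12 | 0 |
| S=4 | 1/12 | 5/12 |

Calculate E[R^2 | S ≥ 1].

201/4

P(S ≥ 1) = 2/3.
Σ R^2·P over the event = 9·(1/12) + 9·(1/12) + 64·(1/12) + 64·(5/12) = 67/2.
E[R^2 | S ≥ 1] = (67/2) / (2/3) = 201/4.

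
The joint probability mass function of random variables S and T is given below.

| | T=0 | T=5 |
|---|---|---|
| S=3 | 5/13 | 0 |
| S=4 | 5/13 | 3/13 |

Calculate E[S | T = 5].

P(T = 5) = 3/13.
Σ S·P over the event = 4·(3/13) = 12/13.
E[S | T = 5] = (12/13) / (3/13) = 4.

4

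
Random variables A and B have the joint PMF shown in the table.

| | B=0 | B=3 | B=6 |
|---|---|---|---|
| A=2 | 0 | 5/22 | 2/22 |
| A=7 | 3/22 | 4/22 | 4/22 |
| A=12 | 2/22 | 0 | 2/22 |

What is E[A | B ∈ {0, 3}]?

83/14

P(B ∈ {0, 3}) = 7/11.
Σ A·P over the event = 2·(5/22) + 7·(3/22) + 7·(4/22) + 12·(2/22) = 83/22.
E[A | B ∈ {0, 3}] = (83/22) / (7/11) = 83/14.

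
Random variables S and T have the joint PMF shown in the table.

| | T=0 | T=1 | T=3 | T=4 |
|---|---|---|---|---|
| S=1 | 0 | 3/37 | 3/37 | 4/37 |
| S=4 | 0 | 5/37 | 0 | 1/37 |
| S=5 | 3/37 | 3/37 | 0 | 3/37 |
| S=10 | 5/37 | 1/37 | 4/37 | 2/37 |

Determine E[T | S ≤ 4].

P(S ≤ 4) = 16/37.
Σ T·P over the event = 1·(3/37) + 3·(3/37) + 4·(4/37) + 1·(5/37) + 4·(1/37) = 1.
E[T | S ≤ 4] = (1) / (16/37) = 37/16.

37/16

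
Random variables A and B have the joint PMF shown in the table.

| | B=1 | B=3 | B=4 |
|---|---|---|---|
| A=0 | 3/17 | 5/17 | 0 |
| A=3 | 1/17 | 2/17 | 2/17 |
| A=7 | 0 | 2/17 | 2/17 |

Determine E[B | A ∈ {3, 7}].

29/9

P(A ∈ {3, 7}) = 9/17.
Σ B·P over the event = 1·(1/17) + 3·(2/17) + 4·(2/17) + 3·(2/17) + 4·(2/17) = 29/17.
E[B | A ∈ {3, 7}] = (29/17) / (9/17) = 29/9.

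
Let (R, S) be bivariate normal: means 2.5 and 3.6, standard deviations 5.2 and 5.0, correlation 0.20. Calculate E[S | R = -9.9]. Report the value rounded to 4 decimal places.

E[S | R=x] = μ_S + ρ(σ_S/σ_R)(x − μ_R) for jointly normal variables.
E[S | R=-9.9] = 3.6 + (0.20)·(5.0/5.2)·(-9.9 − (2.5)) = 3.6 + (0.19231)·(-12.4) = 1.2154.

1.2154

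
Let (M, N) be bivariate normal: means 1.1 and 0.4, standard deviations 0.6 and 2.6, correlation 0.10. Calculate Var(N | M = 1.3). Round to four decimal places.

The conditional variance in a bivariate normal is σ_N²(1 − ρ²), independent of x.
Var(N | M=1.3) = (2.6)²·(1 − (0.10)²) = 6.76·0.99 = 6.6924.

6.6924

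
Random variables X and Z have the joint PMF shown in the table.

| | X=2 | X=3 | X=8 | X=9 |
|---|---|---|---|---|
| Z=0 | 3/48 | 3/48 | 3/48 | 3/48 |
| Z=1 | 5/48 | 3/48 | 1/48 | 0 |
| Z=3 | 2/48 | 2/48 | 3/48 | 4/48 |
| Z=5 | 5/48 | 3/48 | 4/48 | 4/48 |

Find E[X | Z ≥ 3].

157/27

P(Z ≥ 3) = 9/16.
Σ X·P over the event = 2·(2/48) + 2·(5/48) + 3·(2/48) + 3·(3/48) + 8·(3/48) + 8·(4/48) + 9·(4/48) + 9·(4/48) = 157/48.
E[X | Z ≥ 3] = (157/48) / (9/16) = 157/27.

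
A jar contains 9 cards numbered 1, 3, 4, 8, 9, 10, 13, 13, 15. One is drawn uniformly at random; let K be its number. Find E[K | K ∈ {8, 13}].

P(K ∈ {8, 13}) = 1/3.
Σ over the event: 8·1/9 + 13·2/9 = 34/9.
E[K | K ∈ {8, 13}] = (34/9) / (1/3) = 34/3.

34/3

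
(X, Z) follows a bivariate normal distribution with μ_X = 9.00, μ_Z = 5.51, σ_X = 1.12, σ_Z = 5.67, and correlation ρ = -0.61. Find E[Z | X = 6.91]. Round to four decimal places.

For a bivariate normal, E[Z | X=x] = μ_Z + ρ·(σ_Z/σ_X)·(x − μ_X).
E[Z | X=6.91] = 5.51 + (-0.61)·(5.67/1.12)·(6.91 − (9.00)) = 5.51 + (-3.08812)·(-2.09) = 11.9642.

11.9642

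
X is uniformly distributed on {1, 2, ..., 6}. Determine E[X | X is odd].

Given X is odd, X is equally likely to be any of {1, 3, 5}.
E[X | X is odd] = (1 + 3 + 5) / 3 = 3.

3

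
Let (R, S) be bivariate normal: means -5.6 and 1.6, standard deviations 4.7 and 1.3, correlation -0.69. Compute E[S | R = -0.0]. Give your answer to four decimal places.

0.5312

E[S | R=x] = μ_S + ρ(σ_S/σ_R)(x − μ_R) for jointly normal variables.
E[S | R=-0.0] = 1.6 + (-0.69)·(1.3/4.7)·(-0.0 − (-5.6)) = 1.6 + (-0.19085)·(5.6) = 0.5312.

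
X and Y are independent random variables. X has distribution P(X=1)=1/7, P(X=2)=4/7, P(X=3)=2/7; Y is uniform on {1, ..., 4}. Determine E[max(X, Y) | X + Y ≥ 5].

P(X + Y ≥ 5) = 15/28.
Summing max(X,Y)·P(x,y) over outcomes with X + Y ≥ 5 gives 13/7.
E[max(X, Y) | X + Y ≥ 5] = (13/7) / (15/28) = 52/15.

52/15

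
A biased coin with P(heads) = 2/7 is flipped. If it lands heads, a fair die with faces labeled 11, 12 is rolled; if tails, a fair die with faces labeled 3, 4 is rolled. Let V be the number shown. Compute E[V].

81/14

E[V | heads] = (11+12)/2 = 23/2.
E[V | tails] = (3+4)/2 = 7/2.
By the law of total expectation,
E[V] = (2/7)·(23/2) + (5/7)·(7/2) = 81/14.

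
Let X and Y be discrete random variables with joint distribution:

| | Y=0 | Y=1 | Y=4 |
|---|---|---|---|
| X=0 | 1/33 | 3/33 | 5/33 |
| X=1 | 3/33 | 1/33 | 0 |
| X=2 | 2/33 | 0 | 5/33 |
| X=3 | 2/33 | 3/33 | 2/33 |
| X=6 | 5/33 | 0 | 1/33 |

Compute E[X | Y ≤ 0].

43/13

P(Y ≤ 0) = 13/33.
Σ X·P over the event = 0·(1/33) + 1·(3/33) + 2·(2/33) + 3·(2/33) + 6·(5/33) = 43/33.
E[X | Y ≤ 0] = (43/33) / (13/33) = 43/13.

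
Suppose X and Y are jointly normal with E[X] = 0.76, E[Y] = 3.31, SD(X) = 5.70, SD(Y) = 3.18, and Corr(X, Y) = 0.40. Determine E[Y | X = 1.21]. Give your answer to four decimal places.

3.4104

For a bivariate normal, E[Y | X=x] = μ_Y + ρ·(σ_Y/σ_X)·(x − μ_X).
E[Y | X=1.21] = 3.31 + (0.40)·(3.18/5.70)·(1.21 − (0.76)) = 3.31 + (0.22316)·(0.45) = 3.4104.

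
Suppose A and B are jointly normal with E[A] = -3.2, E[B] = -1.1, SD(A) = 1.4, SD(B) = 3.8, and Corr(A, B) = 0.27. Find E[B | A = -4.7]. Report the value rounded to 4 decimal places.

E[B | A=x] = μ_B + ρ(σ_B/σ_A)(x − μ_A) for jointly normal variables.
E[B | A=-4.7] = -1.1 + (0.27)·(3.8/1.4)·(-4.7 − (-3.2)) = -1.1 + (0.73286)·(-1.5) = -2.1993.

-2.1993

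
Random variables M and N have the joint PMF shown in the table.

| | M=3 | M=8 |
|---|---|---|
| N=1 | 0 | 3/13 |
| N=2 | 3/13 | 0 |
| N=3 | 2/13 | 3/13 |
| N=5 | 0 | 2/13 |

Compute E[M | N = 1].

P(N = 1) = 3/13.
Σ M·P over the event = 8·(3/13) = 24/13.
E[M | N = 1] = (24/13) / (3/13) = 8.

8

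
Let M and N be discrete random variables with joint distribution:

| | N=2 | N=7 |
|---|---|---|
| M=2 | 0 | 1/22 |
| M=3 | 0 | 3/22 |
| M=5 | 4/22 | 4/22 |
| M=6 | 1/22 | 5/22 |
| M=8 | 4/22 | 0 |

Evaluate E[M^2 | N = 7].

311/13

P(N = 7) = 13/22.
Σ M^2·P over the event = 4·(1/22) + 9·(3/22) + 25·(4/22) + 36·(5/22) = 311/22.
E[M^2 | N = 7] = (311/22) / (13/22) = 311/13.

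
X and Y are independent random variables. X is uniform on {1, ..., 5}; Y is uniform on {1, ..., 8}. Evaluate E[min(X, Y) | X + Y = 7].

11/5

Outcomes with X + Y = 7: (1,6), (2,5), (3,4), (4,3), (5,2), each with probability 1/40.
E[min(X, Y) | X + Y = 7] = (1 + 2 + 3 + 3 + 2) / 5 = 11/5.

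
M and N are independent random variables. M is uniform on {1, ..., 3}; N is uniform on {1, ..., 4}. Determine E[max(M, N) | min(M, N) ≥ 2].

P(min(M, N) ≥ 2) = 1/2.
Summing max(M,N)·P(x,y) over outcomes with min(M, N) ≥ 2 gives 19/12.
E[max(M, N) | min(M, N) ≥ 2] = (19/12) / (1/2) = 19/6.

19/6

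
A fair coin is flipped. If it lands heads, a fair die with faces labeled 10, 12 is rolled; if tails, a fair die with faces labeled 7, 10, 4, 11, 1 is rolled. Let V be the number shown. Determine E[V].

E[V | heads] = (10+12)/2 = 11.
E[V | tails] = (7+10+4+11+1)/5 = 33/5.
E[V] = (1/2)·(11) + (1/2)·(33/5) = 44/5.

44/5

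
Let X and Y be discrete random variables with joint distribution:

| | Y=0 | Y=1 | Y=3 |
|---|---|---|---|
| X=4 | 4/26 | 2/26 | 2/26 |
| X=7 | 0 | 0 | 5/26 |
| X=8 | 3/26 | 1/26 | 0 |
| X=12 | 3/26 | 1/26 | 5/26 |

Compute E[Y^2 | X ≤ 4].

P(X ≤ 4) = 4/13.
Σ Y^2·P over the event = 0·(4/26) + 1·(2/26) + 9·(2/26) = 10/13.
E[Y^2 | X ≤ 4] = (10/13) / (4/13) = 5/2.

5/2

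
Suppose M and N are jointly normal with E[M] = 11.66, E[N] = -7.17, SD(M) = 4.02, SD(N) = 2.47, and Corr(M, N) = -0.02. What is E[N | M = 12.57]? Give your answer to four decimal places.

-7.1812

E[N | M=x] = μ_N + ρ(σ_N/σ_M)(x − μ_M) for jointly normal variables.
E[N | M=12.57] = -7.17 + (-0.02)·(2.47/4.02)·(12.57 − (11.66)) = -7.17 + (-0.012289)·(0.91) = -7.1812.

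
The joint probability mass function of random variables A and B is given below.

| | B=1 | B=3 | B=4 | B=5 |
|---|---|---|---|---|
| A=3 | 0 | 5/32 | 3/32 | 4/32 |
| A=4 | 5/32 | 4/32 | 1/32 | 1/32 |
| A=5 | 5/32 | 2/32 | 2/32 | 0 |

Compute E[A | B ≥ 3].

P(B ≥ 3) = 11/16.
Σ A·P over the event = 3·(5/32) + 3·(3/32) + 3·(4/32) + 4·(4/32) + 4·(1/32) + 4·(1/32) + 5·(2/32) + 5·(2/32) = 5/2.
E[A | B ≥ 3] = (5/2) / (11/16) = 40/11.

40/11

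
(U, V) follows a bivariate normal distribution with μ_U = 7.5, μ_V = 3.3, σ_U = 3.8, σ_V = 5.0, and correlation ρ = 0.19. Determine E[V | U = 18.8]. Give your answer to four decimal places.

For a bivariate normal, E[V | U=x] = μ_V + ρ·(σ_V/σ_U)·(x − μ_U).
E[V | U=18.8] = 3.3 + (0.19)·(5.0/3.8)·(18.8 − (7.5)) = 3.3 + (0.25)·(11.3) = 6.1250.

6.1250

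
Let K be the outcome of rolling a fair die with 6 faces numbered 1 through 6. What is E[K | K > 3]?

Given K > 3, K is equally likely to be any of {4, 5, 6}.
E[K | K > 3] = (4 + 5 + 6) / 3 = 5.

5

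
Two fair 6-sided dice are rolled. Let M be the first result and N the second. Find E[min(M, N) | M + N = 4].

4/3

P(M + N = 4) = 1/12.
Summing min(M,N)·P(x,y) over outcomes with M + N = 4 gives 1/9.
E[min(M, N) | M + N = 4] = (1/9) / (1/12) = 4/3.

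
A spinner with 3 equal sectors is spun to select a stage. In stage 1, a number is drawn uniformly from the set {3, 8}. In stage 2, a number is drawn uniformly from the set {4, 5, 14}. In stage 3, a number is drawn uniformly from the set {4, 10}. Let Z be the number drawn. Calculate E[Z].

E[Z | stage 1] = (3+8)/2 = 11/2.
E[Z | stage 2] = (4+5+14)/3 = 23/3.
E[Z | stage 3] = (4+10)/2 = 7.
E[Z] = (1/3)·(11/2) + (1/3)·(23/3) + (1/3)·(7) = 121/18.

121/18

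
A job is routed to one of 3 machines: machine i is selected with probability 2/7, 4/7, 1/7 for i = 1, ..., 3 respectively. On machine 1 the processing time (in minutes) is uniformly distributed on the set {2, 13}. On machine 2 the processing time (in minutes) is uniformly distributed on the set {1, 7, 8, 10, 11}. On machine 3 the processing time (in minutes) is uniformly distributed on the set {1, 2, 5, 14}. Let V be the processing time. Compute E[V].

501/70

E[V | machine 1] = (2+13)/2 = 15/2.
E[V | machine 2] = (1+7+8+10+11)/5 = 37/5.
E[V | machine 3] = (1+2+5+14)/4 = 11/2.
By the law of total expectation,
E[V] = (2/7)·(15/2) + (4/7)·(37/5) + (1/7)·(11/2) = 501/70.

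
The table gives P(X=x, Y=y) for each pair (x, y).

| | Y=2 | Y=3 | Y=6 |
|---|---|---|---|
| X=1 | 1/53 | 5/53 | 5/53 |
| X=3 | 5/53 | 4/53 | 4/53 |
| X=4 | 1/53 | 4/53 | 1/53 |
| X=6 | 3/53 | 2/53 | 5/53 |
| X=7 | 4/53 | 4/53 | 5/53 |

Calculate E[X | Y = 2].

33/7

P(Y = 2) = 14/53.
Σ X·P over the event = 1·(1/53) + 3·(5/53) + 4·(1/53) + 6·(3/53) + 7·(4/53) = 66/53.
E[X | Y = 2] = (66/53) / (14/53) = 33/7.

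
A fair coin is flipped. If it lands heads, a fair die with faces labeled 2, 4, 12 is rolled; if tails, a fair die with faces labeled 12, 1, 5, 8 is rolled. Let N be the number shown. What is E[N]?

E[N | heads] = (2+4+12)/3 = 6.
E[N | tails] = (12+1+5+8)/4 = 13/2.
E[N] = (1/2)·(6) + (1/2)·(13/2) = 25/4.

25/4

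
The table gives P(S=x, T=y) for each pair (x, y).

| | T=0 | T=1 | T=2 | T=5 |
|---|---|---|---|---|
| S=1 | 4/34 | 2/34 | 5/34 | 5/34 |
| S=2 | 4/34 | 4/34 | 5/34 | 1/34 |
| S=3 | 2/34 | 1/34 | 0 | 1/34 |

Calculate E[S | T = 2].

P(T = 2) = 5/17.
Σ S·P over the event = 1·(5/34) + 2·(5/34) = 15/34.
E[S | T = 2] = (15/34) / (5/17) = 3/2.

3/2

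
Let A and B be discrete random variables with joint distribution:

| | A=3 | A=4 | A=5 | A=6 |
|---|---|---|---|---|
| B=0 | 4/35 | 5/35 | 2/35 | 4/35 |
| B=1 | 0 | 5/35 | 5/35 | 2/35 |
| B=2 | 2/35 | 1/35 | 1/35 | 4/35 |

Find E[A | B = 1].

P(B = 1) = 12/35.
Σ A·P over the event = 4·(5/35) + 5·(5/35) + 6·(2/35) = 57/35.
E[A | B = 1] = (57/35) / (12/35) = 19/4.

19/4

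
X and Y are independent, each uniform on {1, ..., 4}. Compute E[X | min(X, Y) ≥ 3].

7/2

Outcomes with min(X, Y) ≥ 3: (3,3), (3,4), (4,3), (4,4), each with probability 1/16.
E[X | min(X, Y) ≥ 3] = (3 + 3 + 4 + 4) / 4 = 7/2.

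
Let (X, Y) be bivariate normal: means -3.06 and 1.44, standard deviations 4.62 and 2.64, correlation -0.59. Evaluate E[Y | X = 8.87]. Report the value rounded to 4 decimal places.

-2.5821

The regression of Y on X has slope ρ·σ_Y/σ_X and passes through (μ_X, μ_Y).
E[Y | X=8.87] = 1.44 + (-0.59)·(2.64/4.62)·(8.87 − (-3.06)) = 1.44 + (-0.33714)·(11.93) = -2.5821.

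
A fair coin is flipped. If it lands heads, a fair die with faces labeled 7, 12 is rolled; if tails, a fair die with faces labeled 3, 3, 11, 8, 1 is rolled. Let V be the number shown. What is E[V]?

147/20

E[V | heads] = (7+12)/2 = 19/2.
E[V | tails] = (3+3+11+8+1)/5 = 26/5.
E[V] = (1/2)·(19/2) + (1/2)·(26/5) = 147/20.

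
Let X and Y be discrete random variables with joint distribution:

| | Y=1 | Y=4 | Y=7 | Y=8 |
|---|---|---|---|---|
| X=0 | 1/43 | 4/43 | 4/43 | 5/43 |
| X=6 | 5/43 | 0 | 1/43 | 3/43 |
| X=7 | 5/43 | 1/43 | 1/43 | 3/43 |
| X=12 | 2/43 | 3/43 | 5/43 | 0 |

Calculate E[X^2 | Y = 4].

481/8

P(Y = 4) = 8/43.
Σ X^2·P over the event = 0·(4/43) + 49·(1/43) + 144·(3/43) = 481/43.
E[X^2 | Y = 4] = (481/43) / (8/43) = 481/8.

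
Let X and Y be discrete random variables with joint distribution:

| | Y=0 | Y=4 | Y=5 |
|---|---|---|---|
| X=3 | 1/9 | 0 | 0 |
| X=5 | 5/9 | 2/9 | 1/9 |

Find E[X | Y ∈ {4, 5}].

P(Y ∈ {4, 5}) = 1/3.
Σ X·P over the event = 5·(2/9) + 5·(1/9) = 5/3.
E[X | Y ∈ {4, 5}] = (5/3) / (1/3) = 5.

5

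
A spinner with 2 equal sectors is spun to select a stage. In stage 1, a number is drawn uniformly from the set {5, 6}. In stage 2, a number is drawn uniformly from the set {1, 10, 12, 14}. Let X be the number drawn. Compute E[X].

E[X | stage 1] = (5+6)/2 = 11/2.
E[X | stage 2] = (1+10+12+14)/4 = 37/4.
E[X] = (1/2)·(11/2) + (1/2)·(37/4) = 59/8.

59/8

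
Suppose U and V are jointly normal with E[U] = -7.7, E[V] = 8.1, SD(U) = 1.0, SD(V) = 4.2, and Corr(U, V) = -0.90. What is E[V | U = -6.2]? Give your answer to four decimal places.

2.4300

E[V | U=x] = μ_V + ρ(σ_V/σ_U)(x − μ_U) for jointly normal variables.
E[V | U=-6.2] = 8.1 + (-0.90)·(4.2/1.0)·(-6.2 − (-7.7)) = 8.1 + (-3.78)·(1.5) = 2.4300.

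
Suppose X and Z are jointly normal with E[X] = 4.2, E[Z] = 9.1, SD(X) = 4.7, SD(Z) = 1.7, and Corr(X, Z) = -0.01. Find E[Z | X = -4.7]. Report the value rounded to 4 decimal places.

9.1322

The regression of Z on X has slope ρ·σ_Z/σ_X and passes through (μ_X, μ_Z).
E[Z | X=-4.7] = 9.1 + (-0.01)·(1.7/4.7)·(-4.7 − (4.2)) = 9.1 + (-0.003617)·(-8.9) = 9.1322.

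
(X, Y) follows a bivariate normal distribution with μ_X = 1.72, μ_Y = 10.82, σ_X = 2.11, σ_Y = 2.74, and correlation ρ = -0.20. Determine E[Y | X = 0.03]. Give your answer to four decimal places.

11.2589

The regression of Y on X has slope ρ·σ_Y/σ_X and passes through (μ_X, μ_Y).
E[Y | X=0.03] = 10.82 + (-0.20)·(2.74/2.11)·(0.03 − (1.72)) = 10.82 + (-0.25972)·(-1.69) = 11.2589.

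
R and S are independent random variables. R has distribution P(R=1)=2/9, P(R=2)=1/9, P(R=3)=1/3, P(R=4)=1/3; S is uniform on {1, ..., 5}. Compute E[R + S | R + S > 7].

P(R + S > 7) = 1/5.
Summing (R+S)·P(x,y) over outcomes with R + S > 7 gives 5/3.
E[R + S | R + S > 7] = (5/3) / (1/5) = 25/3.

25/3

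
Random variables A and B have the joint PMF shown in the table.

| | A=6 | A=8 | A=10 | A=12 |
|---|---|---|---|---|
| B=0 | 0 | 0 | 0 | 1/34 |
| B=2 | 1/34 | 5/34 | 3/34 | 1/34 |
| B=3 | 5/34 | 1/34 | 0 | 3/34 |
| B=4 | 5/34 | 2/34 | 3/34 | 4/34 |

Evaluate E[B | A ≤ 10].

P(A ≤ 10) = 25/34.
Σ B·P over the event = 2·(1/34) + 3·(5/34) + 4·(5/34) + 2·(5/34) + 3·(1/34) + 4·(2/34) + 2·(3/34) + 4·(3/34) = 38/17.
E[B | A ≤ 10] = (38/17) / (25/34) = 76/25.

76/25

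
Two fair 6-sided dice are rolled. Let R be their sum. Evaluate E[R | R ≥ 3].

P(R ≥ 3) = 35/36.
E[R | R ≥ 3] = (125/18) / (35/36) = 50/7.

50/7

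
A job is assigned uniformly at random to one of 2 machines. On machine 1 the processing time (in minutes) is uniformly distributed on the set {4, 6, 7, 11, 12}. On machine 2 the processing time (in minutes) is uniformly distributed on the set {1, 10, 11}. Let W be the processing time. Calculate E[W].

E[W | machine 1] = (4+6+7+11+12)/5 = 8.
E[W | machine 2] = (1+10+11)/3 = 22/3.
E[W] = (1/2)·(8) + (1/2)·(22/3) = 23/3.

23/3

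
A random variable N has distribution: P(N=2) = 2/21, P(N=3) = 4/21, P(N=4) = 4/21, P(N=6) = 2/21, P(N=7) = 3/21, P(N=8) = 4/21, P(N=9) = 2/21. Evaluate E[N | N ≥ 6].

P(N ≥ 6) = 11/21.
Σ over the event: 6·2/21 + 7·1/7 + 8·4/21 + 9·2/21 = 83/21.
E[N | N ≥ 6] = (83/21) / (11/21) = 83/11.

83/11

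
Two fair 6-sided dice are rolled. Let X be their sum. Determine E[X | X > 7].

28/3

P(X > 7) = 5/12.
Σ over the event: 8·5/36 + 9·1/9 + 10·1/12 + 11·1/18 + 12·1/36 = 35/9.
E[X | X > 7] = (35/9) / (5/12) = 28/3.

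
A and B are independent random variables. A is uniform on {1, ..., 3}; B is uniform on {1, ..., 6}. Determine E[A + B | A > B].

4

Outcomes with A > B: (2,1), (3,1), (3,2), each with probability 1/18.
E[A + B | A > B] = (3 + 4 + 5) / 3 = 4.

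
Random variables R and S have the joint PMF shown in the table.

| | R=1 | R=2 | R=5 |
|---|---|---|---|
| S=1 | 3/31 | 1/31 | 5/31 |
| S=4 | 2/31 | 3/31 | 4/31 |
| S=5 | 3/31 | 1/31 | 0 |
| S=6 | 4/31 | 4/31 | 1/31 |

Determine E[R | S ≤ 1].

P(S ≤ 1) = 9/31.
Σ R·P over the event = 1·(3/31) + 2·(1/31) + 5·(5/31) = 30/31.
E[R | S ≤ 1] = (30/31) / (9/31) = 10/3.

10/3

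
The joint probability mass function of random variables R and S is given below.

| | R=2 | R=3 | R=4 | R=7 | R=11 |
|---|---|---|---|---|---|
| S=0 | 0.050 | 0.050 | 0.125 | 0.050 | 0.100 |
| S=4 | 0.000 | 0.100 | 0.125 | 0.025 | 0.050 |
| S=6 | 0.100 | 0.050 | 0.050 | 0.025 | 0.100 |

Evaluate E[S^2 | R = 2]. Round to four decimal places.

24.0000

P(R = 2) = 0.150.
Σ S^2·P over the event = 0·(0.050) + 36·(0.100) = 3.600.
E[S^2 | R = 2] = (3.600) / (0.150) = 24.0000.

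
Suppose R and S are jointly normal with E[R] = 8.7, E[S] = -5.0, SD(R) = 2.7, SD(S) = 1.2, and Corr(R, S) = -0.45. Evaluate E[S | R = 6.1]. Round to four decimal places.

-4.4800

The regression of S on R has slope ρ·σ_S/σ_R and passes through (μ_R, μ_S).
E[S | R=6.1] = -5.0 + (-0.45)·(1.2/2.7)·(6.1 − (8.7)) = -5.0 + (-0.2)·(-2.6) = -4.4800.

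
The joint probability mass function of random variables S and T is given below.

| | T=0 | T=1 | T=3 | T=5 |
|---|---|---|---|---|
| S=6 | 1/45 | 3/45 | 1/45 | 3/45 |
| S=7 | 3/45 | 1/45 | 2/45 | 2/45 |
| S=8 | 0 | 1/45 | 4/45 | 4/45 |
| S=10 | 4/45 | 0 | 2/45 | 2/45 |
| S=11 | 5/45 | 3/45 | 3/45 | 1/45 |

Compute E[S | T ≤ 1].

188/21

P(T ≤ 1) = 7/15.
Σ S·P over the event = 6·(1/45) + 6·(3/45) + 7·(3/45) + 7·(1/45) + 8·(1/45) + 10·(4/45) + 11·(5/45) + 11·(3/45) = 188/45.
E[S | T ≤ 1] = (188/45) / (7/15) = 188/21.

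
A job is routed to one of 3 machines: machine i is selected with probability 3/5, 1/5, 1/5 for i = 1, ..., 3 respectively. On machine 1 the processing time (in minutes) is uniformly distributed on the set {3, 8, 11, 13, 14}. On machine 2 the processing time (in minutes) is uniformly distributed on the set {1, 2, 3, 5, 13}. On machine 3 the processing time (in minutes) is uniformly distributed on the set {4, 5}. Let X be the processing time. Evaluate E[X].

387/50

E[X | machine 1] = (3+8+11+13+14)/5 = 49/5.
E[X | machine 2] = (1+2+3+5+13)/5 = 24/5.
E[X | machine 3] = (4+5)/2 = 9/2.
E[X] = (3/5)·(49/5) + (1/5)·(24/5) + (1/5)·(9/2) = 387/50.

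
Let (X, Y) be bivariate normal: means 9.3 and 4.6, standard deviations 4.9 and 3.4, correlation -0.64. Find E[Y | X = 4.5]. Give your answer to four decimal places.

For a bivariate normal, E[Y | X=x] = μ_Y + ρ·(σ_Y/σ_X)·(x − μ_X).
E[Y | X=4.5] = 4.6 + (-0.64)·(3.4/4.9)·(4.5 − (9.3)) = 4.6 + (-0.44408)·(-4.8) = 6.7316.

6.7316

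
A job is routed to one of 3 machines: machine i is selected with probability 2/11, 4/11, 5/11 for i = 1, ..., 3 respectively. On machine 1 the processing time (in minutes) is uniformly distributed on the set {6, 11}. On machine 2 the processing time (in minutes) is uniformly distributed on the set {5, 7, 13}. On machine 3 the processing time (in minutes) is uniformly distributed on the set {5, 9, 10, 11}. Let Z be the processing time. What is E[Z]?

1129/132

E[Z | machine 1] = (6+11)/2 = 17/2.
E[Z | machine 2] = (5+7+13)/3 = 25/3.
E[Z | machine 3] = (5+9+10+11)/4 = 35/4.
By the law of total expectation,
E[Z] = (2/11)·(17/2) + (4/11)·(25/3) + (5/11)·(35/4) = 1129/132.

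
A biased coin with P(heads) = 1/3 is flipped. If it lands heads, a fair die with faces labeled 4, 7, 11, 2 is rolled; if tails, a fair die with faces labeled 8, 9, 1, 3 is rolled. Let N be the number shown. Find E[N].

E[N | heads] = (4+7+11+2)/4 = 6.
E[N | tails] = (8+9+1+3)/4 = 21/4.
E[N] = (1/3)·(6) + (2/3)·(21/4) = 11/2.

11/2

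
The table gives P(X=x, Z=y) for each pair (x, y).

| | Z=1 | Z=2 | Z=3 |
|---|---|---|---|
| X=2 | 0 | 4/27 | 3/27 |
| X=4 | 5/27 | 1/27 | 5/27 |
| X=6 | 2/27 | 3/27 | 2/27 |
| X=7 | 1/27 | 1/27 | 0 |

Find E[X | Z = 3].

P(Z = 3) = 10/27.
Σ X·P over the event = 2·(3/27) + 4·(5/27) + 6·(2/27) = 38/27.
E[X | Z = 3] = (38/27) / (10/27) = 19/5.

19/5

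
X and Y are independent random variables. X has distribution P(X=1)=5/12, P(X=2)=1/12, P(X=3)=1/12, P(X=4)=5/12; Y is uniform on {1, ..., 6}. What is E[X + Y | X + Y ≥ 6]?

P(X + Y ≥ 6) = 7/12.
Summing (X+Y)·P(x,y) over outcomes with X + Y ≥ 6 gives 79/18.
E[X + Y | X + Y ≥ 6] = (79/18) / (7/12) = 158/21.

158/21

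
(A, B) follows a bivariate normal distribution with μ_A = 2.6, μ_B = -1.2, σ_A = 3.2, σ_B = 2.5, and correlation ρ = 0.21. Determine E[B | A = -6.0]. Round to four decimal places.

-2.6109

E[B | A=x] = μ_B + ρ(σ_B/σ_A)(x − μ_A) for jointly normal variables.
E[B | A=-6.0] = -1.2 + (0.21)·(2.5/3.2)·(-6.0 − (2.6)) = -1.2 + (0.16406)·(-8.6) = -2.6109.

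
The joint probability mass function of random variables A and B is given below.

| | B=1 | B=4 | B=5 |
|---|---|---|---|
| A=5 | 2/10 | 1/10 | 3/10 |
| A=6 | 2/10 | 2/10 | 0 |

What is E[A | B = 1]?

P(B = 1) = 2/5.
Σ A·P over the event = 5·(2/10) + 6·(2/10) = 11/5.
E[A | B = 1] = (11/5) / (2/5) = 11/2.

11/2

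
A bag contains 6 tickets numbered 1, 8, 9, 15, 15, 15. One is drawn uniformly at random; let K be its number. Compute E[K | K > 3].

P(K > 3) = 5/6.
Σ over the event: 8·1/6 + 9·1/6 + 15·1/2 = 31/3.
E[K | K > 3] = (31/3) / (5/6) = 62/5.

62/5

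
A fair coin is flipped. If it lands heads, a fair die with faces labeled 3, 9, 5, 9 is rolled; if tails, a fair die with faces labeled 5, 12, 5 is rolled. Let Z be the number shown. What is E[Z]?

83/12

E[Z | heads] = (3+9+5+9)/4 = 13/2.
E[Z | tails] = (5+12+5)/3 = 22/3.
By the law of total expectation,
E[Z] = (1/2)·(13/2) + (1/2)·(22/3) = 83/12.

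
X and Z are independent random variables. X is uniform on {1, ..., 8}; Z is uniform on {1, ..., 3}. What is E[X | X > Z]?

49/9

P(X > Z) = 3/4.
Summing X·P(x,y) over outcomes with X > Z gives 49/12.
E[X | X > Z] = (49/12) / (3/4) = 49/9.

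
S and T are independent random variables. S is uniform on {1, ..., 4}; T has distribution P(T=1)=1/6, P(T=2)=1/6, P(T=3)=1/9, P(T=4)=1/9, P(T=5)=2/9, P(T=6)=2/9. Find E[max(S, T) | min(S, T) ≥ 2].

203/45

P(min(S, T) ≥ 2) = 5/8.
Summing max(S,T)·P(x,y) over outcomes with min(S, T) ≥ 2 gives 203/72.
E[max(S, T) | min(S, T) ≥ 2] = (203/72) / (5/8) = 203/45.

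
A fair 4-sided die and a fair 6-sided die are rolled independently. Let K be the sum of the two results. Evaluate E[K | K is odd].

P(K is odd) = 1/2.
Σ over the event: 3·1/12 + 5·1/6 + 7·1/6 + 9·1/12 = 3.
E[K | K is odd] = (3) / (1/2) = 6.

6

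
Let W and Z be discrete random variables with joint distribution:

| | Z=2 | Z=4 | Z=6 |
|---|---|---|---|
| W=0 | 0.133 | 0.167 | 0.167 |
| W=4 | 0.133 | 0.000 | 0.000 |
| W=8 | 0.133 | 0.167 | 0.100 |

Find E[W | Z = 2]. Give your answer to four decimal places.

P(Z = 2) = 0.399.
Σ W·P over the event = 0·(0.133) + 4·(0.133) + 8·(0.133) = 1.596.
E[W | Z = 2] = (1.596) / (0.399) = 4.0000.

4.0000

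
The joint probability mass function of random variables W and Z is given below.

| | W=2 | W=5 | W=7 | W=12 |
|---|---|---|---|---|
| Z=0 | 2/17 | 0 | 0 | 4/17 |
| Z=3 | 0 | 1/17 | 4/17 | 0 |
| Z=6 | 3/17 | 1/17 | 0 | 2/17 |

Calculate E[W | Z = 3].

P(Z = 3) = 5/17.
Σ W·P over the event = 5·(1/17) + 7·(4/17) = 33/17.
E[W | Z = 3] = (33/17) / (5/17) = 33/5.

33/5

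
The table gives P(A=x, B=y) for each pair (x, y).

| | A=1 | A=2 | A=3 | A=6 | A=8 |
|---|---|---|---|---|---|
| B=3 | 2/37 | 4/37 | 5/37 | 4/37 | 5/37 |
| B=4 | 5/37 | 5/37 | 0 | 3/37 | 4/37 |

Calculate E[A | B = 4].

P(B = 4) = 17/37.
Σ A·P over the event = 1·(5/37) + 2·(5/37) + 6·(3/37) + 8·(4/37) = 65/37.
E[A | B = 4] = (65/37) / (17/37) = 65/17.

65/17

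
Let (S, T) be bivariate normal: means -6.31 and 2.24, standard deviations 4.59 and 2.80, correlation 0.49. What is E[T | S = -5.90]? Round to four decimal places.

For a bivariate normal, E[T | S=x] = μ_T + ρ·(σ_T/σ_S)·(x − μ_S).
E[T | S=-5.90] = 2.24 + (0.49)·(2.80/4.59)·(-5.90 − (-6.31)) = 2.24 + (0.29891)·(0.41) = 2.3626.

2.3626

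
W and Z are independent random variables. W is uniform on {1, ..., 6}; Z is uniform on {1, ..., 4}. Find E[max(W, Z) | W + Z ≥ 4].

P(W + Z ≥ 4) = 7/8.
Summing max(W,Z)·P(x,y) over outcomes with W + Z ≥ 4 gives 89/24.
E[max(W, Z) | W + Z ≥ 4] = (89/24) / (7/8) = 89/21.

89/21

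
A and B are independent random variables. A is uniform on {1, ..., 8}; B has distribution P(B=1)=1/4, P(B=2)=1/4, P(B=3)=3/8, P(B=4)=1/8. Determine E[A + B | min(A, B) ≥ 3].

P(min(A, B) ≥ 3) = 3/8.
Summing (A+B)·P(x,y) over outcomes with min(A, B) ≥ 3 gives 105/32.
E[A + B | min(A, B) ≥ 3] = (105/32) / (3/8) = 35/4.

35/4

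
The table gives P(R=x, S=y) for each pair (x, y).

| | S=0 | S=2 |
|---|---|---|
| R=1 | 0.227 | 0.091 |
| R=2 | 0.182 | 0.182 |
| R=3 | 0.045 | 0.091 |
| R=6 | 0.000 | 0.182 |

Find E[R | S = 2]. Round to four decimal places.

3.3333

P(S = 2) = 0.546.
Σ R·P over the event = 1·(0.091) + 2·(0.182) + 3·(0.091) + 6·(0.182) = 1.820.
E[R | S = 2] = (1.820) / (0.546) = 3.3333.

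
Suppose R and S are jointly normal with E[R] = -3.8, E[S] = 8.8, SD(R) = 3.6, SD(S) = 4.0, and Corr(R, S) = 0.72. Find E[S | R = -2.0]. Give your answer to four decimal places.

E[S | R=x] = μ_S + ρ(σ_S/σ_R)(x − μ_R) for jointly normal variables.
E[S | R=-2.0] = 8.8 + (0.72)·(4.0/3.6)·(-2.0 − (-3.8)) = 8.8 + (0.8)·(1.8) = 10.2400.

10.2400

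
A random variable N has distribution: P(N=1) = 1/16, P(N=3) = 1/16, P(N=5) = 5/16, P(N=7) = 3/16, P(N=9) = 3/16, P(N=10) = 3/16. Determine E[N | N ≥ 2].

P(N ≥ 2) = 15/16.
Σ over the event: 3·1/16 + 5·5/16 + 7·3/16 + 9·3/16 + 10·3/16 = 53/8.
E[N | N ≥ 2] = (53/8) / (15/16) = 106/15.

106/15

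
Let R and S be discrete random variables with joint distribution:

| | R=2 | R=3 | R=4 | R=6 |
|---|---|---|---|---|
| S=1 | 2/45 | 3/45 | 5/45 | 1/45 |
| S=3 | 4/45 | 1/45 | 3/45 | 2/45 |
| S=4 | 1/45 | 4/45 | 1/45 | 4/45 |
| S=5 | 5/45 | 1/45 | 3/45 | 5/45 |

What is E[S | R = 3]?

P(R = 3) = 1/5.
Σ S·P over the event = 1·(3/45) + 3·(1/45) + 4·(4/45) + 5·(1/45) = 3/5.
E[S | R = 3] = (3/5) / (1/5) = 3.

3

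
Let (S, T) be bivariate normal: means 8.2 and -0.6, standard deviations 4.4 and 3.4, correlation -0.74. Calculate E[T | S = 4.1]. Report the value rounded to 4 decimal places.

1.7445

E[T | S=x] = μ_T + ρ(σ_T/σ_S)(x − μ_S) for jointly normal variables.
E[T | S=4.1] = -0.6 + (-0.74)·(3.4/4.4)·(4.1 − (8.2)) = -0.6 + (-0.57182)·(-4.1) = 1.7445.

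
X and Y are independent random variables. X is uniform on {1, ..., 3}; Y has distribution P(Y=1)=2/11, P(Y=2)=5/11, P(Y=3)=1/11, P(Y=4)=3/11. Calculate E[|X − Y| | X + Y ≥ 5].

3/2

P(X + Y ≥ 5) = 16/33.
Summing |X−Y|·P(x,y) over outcomes with X + Y ≥ 5 gives 8/11.
E[|X − Y| | X + Y ≥ 5] = (8/11) / (16/33) = 3/2.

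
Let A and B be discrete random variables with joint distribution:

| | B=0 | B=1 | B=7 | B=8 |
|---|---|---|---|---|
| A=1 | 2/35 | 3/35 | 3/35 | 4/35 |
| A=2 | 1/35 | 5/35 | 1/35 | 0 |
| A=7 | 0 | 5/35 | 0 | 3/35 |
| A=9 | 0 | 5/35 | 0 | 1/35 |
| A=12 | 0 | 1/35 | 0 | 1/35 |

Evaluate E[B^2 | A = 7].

197/8

P(A = 7) = 8/35.
Σ B^2·P over the event = 1·(5/35) + 64·(3/35) = 197/35.
E[B^2 | A = 7] = (197/35) / (8/35) = 197/8.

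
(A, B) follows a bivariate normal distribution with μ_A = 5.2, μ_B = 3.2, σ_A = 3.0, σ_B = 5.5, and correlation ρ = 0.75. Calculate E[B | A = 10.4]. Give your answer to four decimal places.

The regression of B on A has slope ρ·σ_B/σ_A and passes through (μ_A, μ_B).
E[B | A=10.4] = 3.2 + (0.75)·(5.5/3.0)·(10.4 − (5.2)) = 3.2 + (1.375)·(5.2) = 10.3500.

10.3500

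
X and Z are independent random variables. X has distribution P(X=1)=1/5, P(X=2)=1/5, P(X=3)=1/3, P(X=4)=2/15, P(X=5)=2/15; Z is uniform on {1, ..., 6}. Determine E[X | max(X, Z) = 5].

P(max(X, Z) = 5) = 23/90.
Summing X·P(x,y) over outcomes with max(X, Z) = 5 gives 41/45.
E[X | max(X, Z) = 5] = (41/45) / (23/90) = 82/23.

82/23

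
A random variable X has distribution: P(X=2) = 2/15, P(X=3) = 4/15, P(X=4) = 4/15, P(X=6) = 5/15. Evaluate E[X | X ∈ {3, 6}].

14/3

P(X ∈ {3, 6}) = 3/5.
Σ over the event: 3·4/15 + 6·1/3 = 14/5.
E[X | X ∈ {3, 6}] = (14/5) / (3/5) = 14/3.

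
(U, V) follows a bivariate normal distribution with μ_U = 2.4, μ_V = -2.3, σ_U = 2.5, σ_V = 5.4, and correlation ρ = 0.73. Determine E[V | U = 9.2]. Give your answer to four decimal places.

8.4222

The regression of V on U has slope ρ·σ_V/σ_U and passes through (μ_U, μ_V).
E[V | U=9.2] = -2.3 + (0.73)·(5.4/2.5)·(9.2 − (2.4)) = -2.3 + (1.5768)·(6.8) = 8.4222.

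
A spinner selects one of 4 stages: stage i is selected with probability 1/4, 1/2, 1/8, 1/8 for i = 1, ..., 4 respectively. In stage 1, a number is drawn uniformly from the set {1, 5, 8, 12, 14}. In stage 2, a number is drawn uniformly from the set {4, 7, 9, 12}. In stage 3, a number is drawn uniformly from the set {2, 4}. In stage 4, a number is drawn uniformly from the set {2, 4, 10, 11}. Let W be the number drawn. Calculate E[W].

E[W | stage 1] = (1+5+8+12+14)/5 = 8.
E[W | stage 2] = (4+7+9+12)/4 = 8.
E[W | stage 3] = (2+4)/2 = 3.
E[W | stage 4] = (2+4+10+11)/4 = 27/4.
By the law of total expectation,
E[W] = (1/4)·(8) + (1/2)·(8) + (1/8)·(3) + (1/8)·(27/4) = 231/32.

231/32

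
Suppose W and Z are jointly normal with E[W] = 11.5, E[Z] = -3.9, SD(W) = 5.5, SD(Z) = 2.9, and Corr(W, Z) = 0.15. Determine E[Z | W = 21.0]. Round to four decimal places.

The regression of Z on W has slope ρ·σ_Z/σ_W and passes through (μ_W, μ_Z).
E[Z | W=21.0] = -3.9 + (0.15)·(2.9/5.5)·(21.0 − (11.5)) = -3.9 + (0.079091)·(9.5) = -3.1486.

-3.1486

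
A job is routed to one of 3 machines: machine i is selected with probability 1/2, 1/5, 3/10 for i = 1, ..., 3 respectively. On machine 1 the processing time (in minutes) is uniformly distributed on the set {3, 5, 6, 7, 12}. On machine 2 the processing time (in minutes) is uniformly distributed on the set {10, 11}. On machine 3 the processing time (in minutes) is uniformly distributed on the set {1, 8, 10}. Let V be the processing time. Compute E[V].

73/10

E[V | machine 1] = (3+5+6+7+12)/5 = 33/5.
E[V | machine 2] = (10+11)/2 = 21/2.
E[V | machine 3] = (1+8+10)/3 = 19/3.
By the law of total expectation,
E[V] = (1/2)·(33/5) + (1/5)·(21/2) + (3/10)·(19/3) = 73/10.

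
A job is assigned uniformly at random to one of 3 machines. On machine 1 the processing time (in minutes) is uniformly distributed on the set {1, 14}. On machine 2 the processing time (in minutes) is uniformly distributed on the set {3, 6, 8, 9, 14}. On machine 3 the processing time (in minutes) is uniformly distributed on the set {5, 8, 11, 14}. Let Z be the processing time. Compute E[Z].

E[Z | machine 1] = (1+14)/2 = 15/2.
E[Z | machine 2] = (3+6+8+9+14)/5 = 8.
E[Z | machine 3] = (5+8+11+14)/4 = 19/2.
By the law of total expectation,
E[Z] = (1/3)·(15/2) + (1/3)·(8) + (1/3)·(19/2) = 25/3.

25/3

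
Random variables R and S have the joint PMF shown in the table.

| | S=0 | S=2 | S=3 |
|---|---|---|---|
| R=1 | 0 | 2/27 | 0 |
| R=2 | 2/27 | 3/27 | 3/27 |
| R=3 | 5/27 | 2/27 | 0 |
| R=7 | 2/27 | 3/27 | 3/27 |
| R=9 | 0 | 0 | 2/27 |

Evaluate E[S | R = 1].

2

P(R = 1) = 2/27.
Σ S·P over the event = 2·(2/27) = 4/27.
E[S | R = 1] = (4/27) / (2/27) = 2.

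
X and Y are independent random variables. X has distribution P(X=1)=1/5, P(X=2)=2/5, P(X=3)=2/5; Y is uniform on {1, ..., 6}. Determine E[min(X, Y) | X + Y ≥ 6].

19/8

P(X + Y ≥ 6) = 8/15.
Summing min(X,Y)·P(x,y) over outcomes with X + Y ≥ 6 gives 19/15.
E[min(X, Y) | X + Y ≥ 6] = (19/15) / (8/15) = 19/8.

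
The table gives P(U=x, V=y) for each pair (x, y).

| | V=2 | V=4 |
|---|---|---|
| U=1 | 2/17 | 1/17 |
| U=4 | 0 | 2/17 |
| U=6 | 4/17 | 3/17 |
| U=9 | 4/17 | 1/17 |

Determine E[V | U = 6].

20/7

P(U = 6) = 7/17.
Σ V·P over the event = 2·(4/17) + 4·(3/17) = 20/17.
E[V | U = 6] = (20/17) / (7/17) = 20/7.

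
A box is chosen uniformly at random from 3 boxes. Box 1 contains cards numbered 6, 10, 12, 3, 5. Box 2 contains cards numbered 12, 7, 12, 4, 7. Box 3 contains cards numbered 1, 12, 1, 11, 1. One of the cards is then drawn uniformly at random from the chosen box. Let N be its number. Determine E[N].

104/15

E[N | box 1] = (6+10+12+3+5)/5 = 36/5.
E[N | box 2] = (12+7+12+4+7)/5 = 42/5.
E[N | box 3] = (1+12+1+11+1)/5 = 26/5.
E[N] = (1/3)·(36/5) + (1/3)·(42/5) + (1/3)·(26/5) = 104/15.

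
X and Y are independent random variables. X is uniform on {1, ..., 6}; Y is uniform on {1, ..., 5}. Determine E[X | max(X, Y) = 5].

35/9

Outcomes with max(X, Y) = 5: (1,5), (2,5), (3,5), (4,5), (5,1), (5,2), (5,3), (5,4), (5,5), each with probability 1/30.
E[X | max(X, Y) = 5] = (1 + 2 + 3 + 4 + 5 + 5 + 5 + 5 + 5) / 9 = 35/9.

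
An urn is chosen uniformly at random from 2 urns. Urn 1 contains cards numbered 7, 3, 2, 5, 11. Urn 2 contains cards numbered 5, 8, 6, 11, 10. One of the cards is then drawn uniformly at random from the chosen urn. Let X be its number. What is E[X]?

E[X | urn 1] = (7+3+2+5+11)/5 = 28/5.
E[X | urn 2] = (5+8+6+11+10)/5 = 8.
By the law of total expectation,
E[X] = (1/2)·(28/5) + (1/2)·(8) = 34/5.

34/5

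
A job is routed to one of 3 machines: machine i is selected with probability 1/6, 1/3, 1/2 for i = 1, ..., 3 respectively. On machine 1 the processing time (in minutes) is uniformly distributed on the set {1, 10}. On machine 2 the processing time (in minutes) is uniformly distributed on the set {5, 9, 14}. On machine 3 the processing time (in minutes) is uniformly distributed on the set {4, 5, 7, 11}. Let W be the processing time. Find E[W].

E[W | machine 1] = (1+10)/2 = 11/2.
E[W | machine 2] = (5+9+14)/3 = 28/3.
E[W | machine 3] = (4+5+7+11)/4 = 27/4.
E[W] = (1/6)·(11/2) + (1/3)·(28/3) + (1/2)·(27/4) = 533/72.

533/72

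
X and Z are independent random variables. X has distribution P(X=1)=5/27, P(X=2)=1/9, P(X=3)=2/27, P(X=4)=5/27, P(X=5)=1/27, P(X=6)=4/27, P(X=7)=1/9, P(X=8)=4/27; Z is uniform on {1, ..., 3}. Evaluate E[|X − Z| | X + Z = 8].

9/2

P(X + Z = 8) = 8/81.
Summing |X−Z|·P(x,y) over outcomes with X + Z = 8 gives 4/9.
E[|X − Z| | X + Z = 8] = (4/9) / (8/81) = 9/2.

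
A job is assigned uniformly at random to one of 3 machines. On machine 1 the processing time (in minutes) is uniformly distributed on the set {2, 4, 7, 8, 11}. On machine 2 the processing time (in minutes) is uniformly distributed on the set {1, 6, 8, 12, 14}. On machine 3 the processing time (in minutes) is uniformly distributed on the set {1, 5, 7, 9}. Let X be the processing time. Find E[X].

E[X | machine 1] = (2+4+7+8+11)/5 = 32/5.
E[X | machine 2] = (1+6+8+12+14)/5 = 41/5.
E[X | machine 3] = (1+5+7+9)/4 = 11/2.
E[X] = (1/3)·(32/5) + (1/3)·(41/5) + (1/3)·(11/2) = 67/10.

67/10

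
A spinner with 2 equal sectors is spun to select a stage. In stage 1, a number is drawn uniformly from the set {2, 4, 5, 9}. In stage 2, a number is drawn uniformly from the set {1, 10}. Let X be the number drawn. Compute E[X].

21/4

E[X | stage 1] = (2+4+5+9)/4 = 5.
E[X | stage 2] = (1+10)/2 = 11/2.
E[X] = (1/2)·(5) + (1/2)·(11/2) = 21/4.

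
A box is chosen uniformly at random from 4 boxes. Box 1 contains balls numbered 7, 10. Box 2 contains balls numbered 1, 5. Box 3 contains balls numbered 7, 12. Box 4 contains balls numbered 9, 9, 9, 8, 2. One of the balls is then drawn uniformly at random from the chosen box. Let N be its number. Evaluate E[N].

E[N | box 1] = (7+10)/2 = 17/2.
E[N | box 2] = (1+5)/2 = 3.
E[N | box 3] = (7+12)/2 = 19/2.
E[N | box 4] = (9+9+9+8+2)/5 = 37/5.
E[N] = (1/4)·(17/2) + (1/4)·(3) + (1/4)·(19/2) + (1/4)·(37/5) = 71/10.

71/10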